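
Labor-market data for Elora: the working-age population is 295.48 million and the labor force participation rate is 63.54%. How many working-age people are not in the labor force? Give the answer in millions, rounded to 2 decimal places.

Share not in the labor force = 1 − 0.6354 = 0.3646.
Not in labor force = 0.3646 × 295.48 ≈ 107.73 million.

About 107.73 million are not in the labor force.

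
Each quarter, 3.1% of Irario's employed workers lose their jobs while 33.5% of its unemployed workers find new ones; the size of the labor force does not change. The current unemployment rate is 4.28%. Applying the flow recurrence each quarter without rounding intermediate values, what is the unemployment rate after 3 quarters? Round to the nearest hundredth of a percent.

Unemployment rate after three quarters ≈ 7.40%.

With a fixed labor force, u_{t+1} = u_t + s·(1−u_t) − f·u_t = u_t·(1−s−f) + s.
Here 1−s−f = 0.634 and s = 0.031.
u_1 = 0.042800 × 0.634 + 0.031 = 0.058135.
u_2 = 0.058135 × 0.634 + 0.031 = 0.067858.
u_3 = 0.067858 × 0.634 + 0.031 = 0.074022.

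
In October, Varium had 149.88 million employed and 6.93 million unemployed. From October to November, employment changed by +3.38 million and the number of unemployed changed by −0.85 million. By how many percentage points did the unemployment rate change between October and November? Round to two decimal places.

October: labor force = 149.88 + 6.93 = 156.81; u = 6.93/156.81 = 4.42%.
November: labor force = 153.26 + 6.08 = 159.34; u = 6.08/159.34 = 3.82%.
Change = 3.82% − 4.42% = −0.60 pp.

The unemployment rate changed by −0.60 percentage points.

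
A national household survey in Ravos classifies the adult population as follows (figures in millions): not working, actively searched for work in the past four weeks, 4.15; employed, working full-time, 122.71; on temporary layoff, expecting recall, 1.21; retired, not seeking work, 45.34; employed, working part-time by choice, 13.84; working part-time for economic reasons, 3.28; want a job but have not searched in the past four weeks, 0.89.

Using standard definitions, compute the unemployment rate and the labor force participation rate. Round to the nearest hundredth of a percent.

Unemployment rate ≈ 3.69%; labor force participation rate ≈ 75.85%.

Employed = 122.71 + 13.84 + 3.28 = 139.83 million (anyone who worked, including part-time for economic reasons, counts as employed).
Unemployed = 4.15 + 1.21 = 5.36 million (jobless and actively searching, or on temporary layoff).
Labor force = 139.83 + 5.36 = 145.19 million.
Not in labor force = 45.34 + 0.89 = 46.23 million (those not working and not actively searching are outside the labor force — including those who want a job but have given up searching).
Civilian working-age population = 145.19 + 46.23 = 191.42 million.
Unemployment rate = 5.36 / 145.19 = 3.69%.
Labor force participation rate = 145.19 / 191.42 = 75.85%.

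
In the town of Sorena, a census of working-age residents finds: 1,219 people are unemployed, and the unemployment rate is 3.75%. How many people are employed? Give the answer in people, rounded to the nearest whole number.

Labor force = U / u = 1,219 / 0.0375 ≈ 32,507.
Employed = labor force − unemployed = 32,507 − 1,219 = 31,288.

About 31,288 are employed.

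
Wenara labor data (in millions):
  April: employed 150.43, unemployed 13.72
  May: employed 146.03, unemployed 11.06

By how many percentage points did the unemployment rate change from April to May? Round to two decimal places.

April: labor force = 150.43 + 13.72 = 164.15; u = 13.72/164.15 = 8.36%.
May: labor force = 146.03 + 11.06 = 157.09; u = 11.06/157.09 = 7.04%.
Change = 7.04% − 8.36% = −1.32 pp.

The unemployment rate changed by −1.32 percentage points.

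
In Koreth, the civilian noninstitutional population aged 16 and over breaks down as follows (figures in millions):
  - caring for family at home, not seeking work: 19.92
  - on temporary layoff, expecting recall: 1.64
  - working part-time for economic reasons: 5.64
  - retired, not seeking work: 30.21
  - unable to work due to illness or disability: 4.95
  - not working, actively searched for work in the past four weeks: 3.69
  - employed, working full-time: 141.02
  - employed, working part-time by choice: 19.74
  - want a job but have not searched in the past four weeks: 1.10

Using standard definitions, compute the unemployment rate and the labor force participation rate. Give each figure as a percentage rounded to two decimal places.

Employed = 5.64 + 141.02 + 19.74 = 166.40 million (anyone who worked, including part-time for economic reasons, counts as employed).
Unemployed = 1.64 + 3.69 = 5.33 million (jobless and actively searching, or on temporary layoff).
Labor force = 166.40 + 5.33 = 171.73 million.
Not in labor force = 19.92 + 30.21 + 4.95 + 1.10 = 56.18 million (those not working and not actively searching are outside the labor force — including those who want a job but have given up searching).
Civilian working-age population = 171.73 + 56.18 = 227.91 million.
Unemployment rate = 5.33 / 171.73 = 3.10%.
Labor force participation rate = 171.73 / 227.91 = 75.35%.

Unemployment rate ≈ 3.10%; labor force participation rate ≈ 75.35%.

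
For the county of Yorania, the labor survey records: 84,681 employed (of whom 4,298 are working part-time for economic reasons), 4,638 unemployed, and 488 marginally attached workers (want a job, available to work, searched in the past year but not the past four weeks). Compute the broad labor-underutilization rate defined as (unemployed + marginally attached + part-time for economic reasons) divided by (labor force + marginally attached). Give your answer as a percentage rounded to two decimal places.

Broad underutilization rate ≈ 10.49%.

Labor force = 84,681 + 4,638 = 89,319.
Numerator = 4,638 + 488 + 4,298 = 9,424.
Denominator = 89,319 + 488 = 89,807.
Broad rate = 9,424 / 89,807 = 10.49%.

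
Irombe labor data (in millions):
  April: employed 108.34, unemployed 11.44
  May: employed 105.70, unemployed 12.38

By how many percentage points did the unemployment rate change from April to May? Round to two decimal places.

The unemployment rate changed by +0.93 percentage points.

April: labor force = 108.34 + 11.44 = 119.78; u = 11.44/119.78 = 9.55%.
May: labor force = 105.70 + 12.38 = 118.08; u = 12.38/118.08 = 10.48%.
Change = 10.48% − 9.55% = +0.93 pp.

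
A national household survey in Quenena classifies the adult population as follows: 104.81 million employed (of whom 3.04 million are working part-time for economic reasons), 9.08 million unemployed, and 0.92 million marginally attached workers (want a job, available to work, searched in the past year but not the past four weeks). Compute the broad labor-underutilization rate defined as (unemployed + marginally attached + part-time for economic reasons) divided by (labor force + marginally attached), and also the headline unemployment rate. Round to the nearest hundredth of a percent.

Labor force = 104.81 + 9.08 = 113.89 million.
Numerator = 9.08 + 0.92 + 3.04 = 13.04 million.
Denominator = 113.89 + 0.92 = 114.81 million.
Broad rate = 13.04 / 114.81 = 11.36%.
Headline unemployment rate = 9.08 / 113.89 = 7.97%.

Broad underutilization rate ≈ 11.36%; headline unemployment rate ≈ 7.97%.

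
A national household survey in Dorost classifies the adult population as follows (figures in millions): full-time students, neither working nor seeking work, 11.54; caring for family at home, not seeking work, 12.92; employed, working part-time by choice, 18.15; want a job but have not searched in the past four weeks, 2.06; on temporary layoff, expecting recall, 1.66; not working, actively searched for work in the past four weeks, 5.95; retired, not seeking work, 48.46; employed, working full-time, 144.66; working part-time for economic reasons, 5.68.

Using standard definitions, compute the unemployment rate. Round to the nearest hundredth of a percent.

Unemployment rate ≈ 4.32%.

Employed = 18.15 + 144.66 + 5.68 = 168.49 million (anyone who worked, including part-time for economic reasons, counts as employed).
Unemployed = 1.66 + 5.95 = 7.61 million (jobless and actively searching, or on temporary layoff).
Labor force = 168.49 + 7.61 = 176.10 million.
Unemployment rate = 7.61 / 176.10 = 4.32%.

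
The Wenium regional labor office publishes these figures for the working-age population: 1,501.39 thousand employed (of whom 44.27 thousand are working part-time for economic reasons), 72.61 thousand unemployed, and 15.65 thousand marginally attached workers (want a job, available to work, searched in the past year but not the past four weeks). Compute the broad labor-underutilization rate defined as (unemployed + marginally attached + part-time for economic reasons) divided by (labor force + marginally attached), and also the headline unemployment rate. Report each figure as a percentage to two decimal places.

Broad underutilization rate ≈ 8.34%; headline unemployment rate ≈ 4.61%.

Labor force = 1,501.39 + 72.61 = 1,574.00 thousand.
Numerator = 72.61 + 15.65 + 44.27 = 132.53 thousand.
Denominator = 1,574.00 + 15.65 = 1,589.65 thousand.
Broad rate = 132.53 / 1,589.65 = 8.34%.
Headline unemployment rate = 72.61 / 1,574.00 = 4.61%.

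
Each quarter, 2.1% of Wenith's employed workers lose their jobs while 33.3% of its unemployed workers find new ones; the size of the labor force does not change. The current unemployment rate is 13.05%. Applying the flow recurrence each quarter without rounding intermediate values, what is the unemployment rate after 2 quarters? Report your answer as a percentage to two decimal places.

Unemployment rate after two quarters ≈ 8.90%.

With a fixed labor force, u_{t+1} = u_t + s·(1−u_t) − f·u_t = u_t·(1−s−f) + s.
Here 1−s−f = 0.646 and s = 0.021.
u_1 = 0.130500 × 0.646 + 0.021 = 0.105303.
u_2 = 0.105303 × 0.646 + 0.021 = 0.089026.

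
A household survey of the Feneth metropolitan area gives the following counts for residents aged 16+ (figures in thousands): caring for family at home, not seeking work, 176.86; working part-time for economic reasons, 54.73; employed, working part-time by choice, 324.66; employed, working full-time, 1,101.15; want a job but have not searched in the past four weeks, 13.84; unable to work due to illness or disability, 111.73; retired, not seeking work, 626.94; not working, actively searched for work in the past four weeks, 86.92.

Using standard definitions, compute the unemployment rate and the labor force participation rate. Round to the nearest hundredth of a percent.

Unemployment rate ≈ 5.55%; labor force participation rate ≈ 62.78%.

Employed = 54.73 + 324.66 + 1,101.15 = 1,480.54 thousand (anyone who worked, including part-time for economic reasons, counts as employed).
Unemployed = 86.92 thousand.
Labor force = 1,480.54 + 86.92 = 1,567.46 thousand.
Not in labor force = 176.86 + 13.84 + 111.73 + 626.94 = 929.37 thousand (those not working and not actively searching are outside the labor force — including those who want a job but have given up searching).
Civilian working-age population = 1,567.46 + 929.37 = 2,496.83 thousand.
Unemployment rate = 86.92 / 1,567.46 = 5.55%.
Labor force participation rate = 1,567.46 / 2,496.83 = 62.78%.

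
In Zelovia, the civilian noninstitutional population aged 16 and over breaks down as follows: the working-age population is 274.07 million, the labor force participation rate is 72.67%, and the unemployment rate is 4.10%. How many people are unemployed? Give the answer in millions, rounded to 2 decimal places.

Labor force = 0.7267 × 274.07 = 199.17 million.
Unemployed = 0.0410 × 199.17 ≈ 8.17 million.

About 8.17 million are unemployed.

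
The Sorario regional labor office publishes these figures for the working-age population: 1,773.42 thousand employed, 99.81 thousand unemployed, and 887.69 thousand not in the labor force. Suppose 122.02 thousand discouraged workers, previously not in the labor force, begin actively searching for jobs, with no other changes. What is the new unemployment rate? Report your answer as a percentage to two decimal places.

Initially, labor force = 1,773.42 + 99.81 = 1,873.23 thousand, so u = 99.81/1,873.23 = 5.33%.
After the change, unemployed and labor force both rise by 122.02 → E = 1,773.42, U = 221.83, labor force = 1,995.25 thousand.
New unemployment rate = 221.83 / 1,995.25 = 11.12%.

New unemployment rate ≈ 11.12%.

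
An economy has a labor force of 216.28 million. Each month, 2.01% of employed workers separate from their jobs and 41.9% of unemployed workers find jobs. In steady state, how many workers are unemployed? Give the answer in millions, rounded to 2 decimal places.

About 9.90 million are unemployed in steady state.

Steady-state unemployment rate u* = s/(s+f) = 2.01/(2.01+41.9) = 0.045775.
Unemployed = u* × labor force = 0.045775 × 216.28 ≈ 9.90 million.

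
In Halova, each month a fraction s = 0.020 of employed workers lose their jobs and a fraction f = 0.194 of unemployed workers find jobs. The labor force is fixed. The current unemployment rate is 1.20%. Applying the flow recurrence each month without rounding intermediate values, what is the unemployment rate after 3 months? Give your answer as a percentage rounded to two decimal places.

Unemployment rate after three months ≈ 5.39%.

With a fixed labor force, u_{t+1} = u_t + s·(1−u_t) − f·u_t = u_t·(1−s−f) + s.
Here 1−s−f = 0.786 and s = 0.020.
u_1 = 0.012000 × 0.786 + 0.020 = 0.029432.
u_2 = 0.029432 × 0.786 + 0.020 = 0.043134.
u_3 = 0.043134 × 0.786 + 0.020 = 0.053903.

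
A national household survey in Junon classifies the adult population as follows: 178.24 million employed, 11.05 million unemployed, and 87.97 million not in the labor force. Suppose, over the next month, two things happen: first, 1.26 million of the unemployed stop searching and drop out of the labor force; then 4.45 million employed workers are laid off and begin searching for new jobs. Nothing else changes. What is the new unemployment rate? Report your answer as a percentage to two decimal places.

Initially, labor force = 178.24 + 11.05 = 189.29 million, so u = 11.05/189.29 = 5.84%.
After the first change, unemployed and labor force both fall by 1.26 → E = 178.24, U = 9.79, labor force = 188.03 million.
After the second change, employed falls and unemployed rises by 4.45; labor force unchanged → E = 173.79, U = 14.24, labor force = 188.03 million.
New unemployment rate = 14.24 / 188.03 = 7.57%.

New unemployment rate ≈ 7.57%.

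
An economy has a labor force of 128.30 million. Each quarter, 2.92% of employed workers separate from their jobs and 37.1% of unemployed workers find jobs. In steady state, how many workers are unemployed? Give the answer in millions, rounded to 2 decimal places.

Steady-state unemployment rate u* = s/(s+f) = 2.92/(2.92+37.1) = 0.072964.
Unemployed = u* × labor force = 0.072964 × 128.30 ≈ 9.36 million.

About 9.36 million are unemployed in steady state.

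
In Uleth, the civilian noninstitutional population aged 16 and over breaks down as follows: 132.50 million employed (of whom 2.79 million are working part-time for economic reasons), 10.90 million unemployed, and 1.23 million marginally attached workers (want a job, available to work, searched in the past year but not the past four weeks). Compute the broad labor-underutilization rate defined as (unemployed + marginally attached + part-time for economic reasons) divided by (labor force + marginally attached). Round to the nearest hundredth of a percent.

Labor force = 132.50 + 10.90 = 143.40 million.
Numerator = 10.90 + 1.23 + 2.79 = 14.92 million.
Denominator = 143.40 + 1.23 = 144.63 million.
Broad rate = 14.92 / 144.63 = 10.32%.

Broad underutilization rate ≈ 10.32%.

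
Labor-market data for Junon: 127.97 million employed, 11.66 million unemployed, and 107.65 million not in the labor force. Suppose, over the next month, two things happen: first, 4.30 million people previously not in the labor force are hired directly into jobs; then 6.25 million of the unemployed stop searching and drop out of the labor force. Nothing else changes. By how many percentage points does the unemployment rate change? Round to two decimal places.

The unemployment rate changes by −4.42 percentage points.

Initially, labor force = 127.97 + 11.66 = 139.63 million, so u = 11.66/139.63 = 8.35%.
After the first change, employed and labor force both rise by 4.30; unemployed unchanged → E = 132.27, U = 11.66, labor force = 143.93 million.
After the second change, unemployed and labor force both fall by 6.25 → E = 132.27, U = 5.41, labor force = 137.68 million.
New unemployment rate = 5.41 / 137.68 = 3.93%.
Change = 3.93% − 8.35% = −4.42 percentage points.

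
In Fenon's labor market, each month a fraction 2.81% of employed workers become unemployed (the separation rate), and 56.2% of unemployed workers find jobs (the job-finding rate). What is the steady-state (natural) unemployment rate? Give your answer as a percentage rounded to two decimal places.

At steady state the flows balance: s·E = f·U, so U/(E+U) = s/(s+f).
u* = 2.81 / (2.81 + 56.2) = 2.81 / 59.01 = 4.76%.

Steady-state unemployment rate ≈ 4.76%.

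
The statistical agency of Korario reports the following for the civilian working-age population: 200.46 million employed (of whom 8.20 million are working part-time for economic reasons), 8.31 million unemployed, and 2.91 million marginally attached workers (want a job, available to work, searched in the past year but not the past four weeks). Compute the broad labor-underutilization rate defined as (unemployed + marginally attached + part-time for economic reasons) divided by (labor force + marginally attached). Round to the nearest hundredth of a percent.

Labor force = 200.46 + 8.31 = 208.77 million.
Numerator = 8.31 + 2.91 + 8.20 = 19.42 million.
Denominator = 208.77 + 2.91 = 211.68 million.
Broad rate = 19.42 / 211.68 = 9.17%.

Broad underutilization rate ≈ 9.17%.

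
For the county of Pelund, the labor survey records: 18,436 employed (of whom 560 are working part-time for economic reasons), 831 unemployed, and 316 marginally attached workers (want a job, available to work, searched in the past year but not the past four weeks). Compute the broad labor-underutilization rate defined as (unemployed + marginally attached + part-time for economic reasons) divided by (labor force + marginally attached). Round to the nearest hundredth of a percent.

Broad underutilization rate ≈ 8.72%.

Labor force = 18,436 + 831 = 19,267.
Numerator = 831 + 316 + 560 = 1,707.
Denominator = 19,267 + 316 = 19,583.
Broad rate = 1,707 / 19,583 = 8.72%.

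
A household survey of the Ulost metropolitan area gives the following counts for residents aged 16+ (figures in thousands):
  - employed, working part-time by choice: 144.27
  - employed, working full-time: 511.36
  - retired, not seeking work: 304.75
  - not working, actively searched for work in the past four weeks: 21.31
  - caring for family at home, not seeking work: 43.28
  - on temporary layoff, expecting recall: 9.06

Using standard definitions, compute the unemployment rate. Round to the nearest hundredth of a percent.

Employed = 144.27 + 511.36 = 655.63 thousand.
Unemployed = 21.31 + 9.06 = 30.37 thousand (jobless and actively searching, or on temporary layoff).
Labor force = 655.63 + 30.37 = 686.00 thousand.
Unemployment rate = 30.37 / 686.00 = 4.43%.

Unemployment rate ≈ 4.43%.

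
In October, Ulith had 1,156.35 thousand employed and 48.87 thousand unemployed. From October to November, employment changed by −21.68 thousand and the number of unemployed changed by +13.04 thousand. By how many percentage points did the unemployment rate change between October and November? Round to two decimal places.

October: labor force = 1,156.35 + 48.87 = 1,205.22; u = 48.87/1,205.22 = 4.05%.
November: labor force = 1,134.67 + 61.91 = 1,196.58; u = 61.91/1,196.58 = 5.17%.
Change = 5.17% − 4.05% = +1.12 pp.

The unemployment rate changed by +1.12 percentage points.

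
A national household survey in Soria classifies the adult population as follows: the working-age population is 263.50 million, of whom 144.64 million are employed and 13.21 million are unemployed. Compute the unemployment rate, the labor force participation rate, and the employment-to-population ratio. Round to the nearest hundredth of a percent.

Unemployment rate ≈ 8.37%; labor force participation rate ≈ 59.91%; employment-population ratio ≈ 54.89%.

Labor force = employed + unemployed = 144.64 + 13.21 = 157.85 million.
Unemployment rate = 13.21 / 157.85 = 8.37%.
Labor force participation rate = 157.85 / 263.50 = 59.91%.
Employment-population ratio = 144.64 / 263.50 = 54.89%.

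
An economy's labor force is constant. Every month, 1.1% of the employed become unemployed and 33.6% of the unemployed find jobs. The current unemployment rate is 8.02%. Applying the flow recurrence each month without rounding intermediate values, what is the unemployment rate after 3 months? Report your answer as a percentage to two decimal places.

Unemployment rate after three months ≈ 4.52%.

With a fixed labor force, u_{t+1} = u_t + s·(1−u_t) − f·u_t = u_t·(1−s−f) + s.
Here 1−s−f = 0.653 and s = 0.011.
u_1 = 0.080200 × 0.653 + 0.011 = 0.063371.
u_2 = 0.063371 × 0.653 + 0.011 = 0.052381.
u_3 = 0.052381 × 0.653 + 0.011 = 0.045205.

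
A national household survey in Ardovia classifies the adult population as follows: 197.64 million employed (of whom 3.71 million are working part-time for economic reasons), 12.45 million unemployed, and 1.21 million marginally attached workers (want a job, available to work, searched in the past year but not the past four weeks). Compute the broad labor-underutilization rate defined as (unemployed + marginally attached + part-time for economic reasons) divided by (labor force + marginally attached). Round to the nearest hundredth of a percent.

Broad underutilization rate ≈ 8.22%.

Labor force = 197.64 + 12.45 = 210.09 million.
Numerator = 12.45 + 1.21 + 3.71 = 17.37 million.
Denominator = 210.09 + 1.21 = 211.30 million.
Broad rate = 17.37 / 211.30 = 8.22%.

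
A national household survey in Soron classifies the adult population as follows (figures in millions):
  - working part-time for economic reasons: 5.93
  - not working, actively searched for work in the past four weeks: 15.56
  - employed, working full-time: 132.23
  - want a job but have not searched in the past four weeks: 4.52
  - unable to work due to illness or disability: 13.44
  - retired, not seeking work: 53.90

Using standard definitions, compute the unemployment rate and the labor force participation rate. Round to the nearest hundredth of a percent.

Employed = 5.93 + 132.23 = 138.16 million (anyone who worked, including part-time for economic reasons, counts as employed).
Unemployed = 15.56 million.
Labor force = 138.16 + 15.56 = 153.72 million.
Not in labor force = 4.52 + 13.44 + 53.90 = 71.86 million (those not working and not actively searching are outside the labor force — including those who want a job but have given up searching).
Civilian working-age population = 153.72 + 71.86 = 225.58 million.
Unemployment rate = 15.56 / 153.72 = 10.12%.
Labor force participation rate = 153.72 / 225.58 = 68.14%.

Unemployment rate ≈ 10.12%; labor force participation rate ≈ 68.14%.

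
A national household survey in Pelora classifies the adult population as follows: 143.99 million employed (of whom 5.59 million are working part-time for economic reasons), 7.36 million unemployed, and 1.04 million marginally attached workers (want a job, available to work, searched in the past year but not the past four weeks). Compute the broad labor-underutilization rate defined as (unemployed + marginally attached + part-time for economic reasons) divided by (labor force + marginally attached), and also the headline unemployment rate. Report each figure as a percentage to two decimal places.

Labor force = 143.99 + 7.36 = 151.35 million.
Numerator = 7.36 + 1.04 + 5.59 = 13.99 million.
Denominator = 151.35 + 1.04 = 152.39 million.
Broad rate = 13.99 / 152.39 = 9.18%.
Headline unemployment rate = 7.36 / 151.35 = 4.86%.

Broad underutilization rate ≈ 9.18%; headline unemployment rate ≈ 4.86%.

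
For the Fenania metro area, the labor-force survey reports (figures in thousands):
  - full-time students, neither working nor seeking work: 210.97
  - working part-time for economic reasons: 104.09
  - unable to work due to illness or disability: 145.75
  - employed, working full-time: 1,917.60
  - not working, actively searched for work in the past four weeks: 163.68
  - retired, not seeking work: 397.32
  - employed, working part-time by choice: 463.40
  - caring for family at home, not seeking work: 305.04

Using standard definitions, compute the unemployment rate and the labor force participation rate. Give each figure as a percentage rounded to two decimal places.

Employed = 104.09 + 1,917.60 + 463.40 = 2,485.09 thousand (anyone who worked, including part-time for economic reasons, counts as employed).
Unemployed = 163.68 thousand.
Labor force = 2,485.09 + 163.68 = 2,648.77 thousand.
Not in labor force = 210.97 + 145.75 + 397.32 + 305.04 = 1,059.08 thousand (those not working and not actively searching are outside the labor force).
Civilian working-age population = 2,648.77 + 1,059.08 = 3,707.85 thousand.
Unemployment rate = 163.68 / 2,648.77 = 6.18%.
Labor force participation rate = 2,648.77 / 3,707.85 = 71.44%.

Unemployment rate ≈ 6.18%; labor force participation rate ≈ 71.44%.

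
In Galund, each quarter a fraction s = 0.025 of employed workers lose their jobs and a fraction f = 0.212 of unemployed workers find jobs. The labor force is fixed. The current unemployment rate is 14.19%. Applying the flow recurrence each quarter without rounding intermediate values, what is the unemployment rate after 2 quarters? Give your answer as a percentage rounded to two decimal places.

Unemployment rate after two quarters ≈ 12.67%.

With a fixed labor force, u_{t+1} = u_t + s·(1−u_t) − f·u_t = u_t·(1−s−f) + s.
Here 1−s−f = 0.763 and s = 0.025.
u_1 = 0.141900 × 0.763 + 0.025 = 0.133270.
u_2 = 0.133270 × 0.763 + 0.025 = 0.126685.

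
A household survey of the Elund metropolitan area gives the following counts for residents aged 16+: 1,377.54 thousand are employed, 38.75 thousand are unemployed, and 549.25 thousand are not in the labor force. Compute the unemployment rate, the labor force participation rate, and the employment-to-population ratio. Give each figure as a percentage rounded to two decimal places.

Unemployment rate ≈ 2.74%; labor force participation rate ≈ 72.06%; employment-population ratio ≈ 70.08%.

Labor force = employed + unemployed = 1,377.54 + 38.75 = 1,416.29 thousand.
Working-age population = 1,416.29 + 549.25 = 1,965.54 thousand.
Unemployment rate = 38.75 / 1,416.29 = 2.74%.
Labor force participation rate = 1,416.29 / 1,965.54 = 72.06%.
Employment-population ratio = 1,377.54 / 1,965.54 = 70.08%.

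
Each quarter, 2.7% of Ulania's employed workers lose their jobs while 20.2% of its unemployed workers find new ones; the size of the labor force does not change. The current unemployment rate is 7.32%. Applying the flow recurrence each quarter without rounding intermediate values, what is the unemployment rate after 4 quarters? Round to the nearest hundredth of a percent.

With a fixed labor force, u_{t+1} = u_t + s·(1−u_t) − f·u_t = u_t·(1−s−f) + s.
Here 1−s−f = 0.771 and s = 0.027.
u_1 = 0.073200 × 0.771 + 0.027 = 0.083437.
u_2 = 0.083437 × 0.771 + 0.027 = 0.091330.
u_3 = 0.091330 × 0.771 + 0.027 = 0.097415.
u_4 = 0.097415 × 0.771 + 0.027 = 0.102107.

Unemployment rate after four quarters ≈ 10.21%.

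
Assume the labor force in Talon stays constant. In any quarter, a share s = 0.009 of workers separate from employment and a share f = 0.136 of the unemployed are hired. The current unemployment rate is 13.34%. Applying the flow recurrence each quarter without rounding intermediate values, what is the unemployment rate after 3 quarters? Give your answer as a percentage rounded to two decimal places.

Unemployment rate after three quarters ≈ 10.67%.

With a fixed labor force, u_{t+1} = u_t + s·(1−u_t) − f·u_t = u_t·(1−s−f) + s.
Here 1−s−f = 0.855 and s = 0.009.
u_1 = 0.133400 × 0.855 + 0.009 = 0.123057.
u_2 = 0.123057 × 0.855 + 0.009 = 0.114214.
u_3 = 0.114214 × 0.855 + 0.009 = 0.106653.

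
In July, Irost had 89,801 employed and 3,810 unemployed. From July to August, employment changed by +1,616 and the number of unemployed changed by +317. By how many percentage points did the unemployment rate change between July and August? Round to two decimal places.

July: labor force = 89,801 + 3,810 = 93,611; u = 3,810/93,611 = 4.07%.
August: labor force = 91,417 + 4,127 = 95,544; u = 4,127/95,544 = 4.32%.
Change = 4.32% − 4.07% = +0.25 pp.

The unemployment rate changed by +0.25 percentage points.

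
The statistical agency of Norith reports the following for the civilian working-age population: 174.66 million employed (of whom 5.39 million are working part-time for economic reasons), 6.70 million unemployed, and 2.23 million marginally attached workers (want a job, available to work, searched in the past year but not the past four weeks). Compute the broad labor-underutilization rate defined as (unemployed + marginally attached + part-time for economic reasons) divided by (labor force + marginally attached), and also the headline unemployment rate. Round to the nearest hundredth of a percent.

Broad underutilization rate ≈ 7.80%; headline unemployment rate ≈ 3.69%.

Labor force = 174.66 + 6.70 = 181.36 million.
Numerator = 6.70 + 2.23 + 5.39 = 14.32 million.
Denominator = 181.36 + 2.23 = 183.59 million.
Broad rate = 14.32 / 183.59 = 7.80%.
Headline unemployment rate = 6.70 / 181.36 = 3.69%.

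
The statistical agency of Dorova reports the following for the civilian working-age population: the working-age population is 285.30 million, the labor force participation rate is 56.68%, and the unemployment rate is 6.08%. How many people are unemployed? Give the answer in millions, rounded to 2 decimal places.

Labor force = 0.5668 × 285.30 = 161.71 million.
Unemployed = 0.0608 × 161.71 ≈ 9.83 million.

About 9.83 million are unemployed.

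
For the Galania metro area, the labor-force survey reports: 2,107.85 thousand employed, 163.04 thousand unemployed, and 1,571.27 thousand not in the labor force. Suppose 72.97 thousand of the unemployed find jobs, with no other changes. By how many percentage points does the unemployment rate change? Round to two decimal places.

The unemployment rate changes by −3.21 percentage points.

Initially, labor force = 2,107.85 + 163.04 = 2,270.89 thousand, so u = 163.04/2,270.89 = 7.18%.
After the change, unemployed falls and employed rises by 72.97; labor force unchanged → E = 2,180.82, U = 90.07, labor force = 2,270.89 thousand.
New unemployment rate = 90.07 / 2,270.89 = 3.97%.
Change = 3.97% − 7.18% = −3.21 percentage points.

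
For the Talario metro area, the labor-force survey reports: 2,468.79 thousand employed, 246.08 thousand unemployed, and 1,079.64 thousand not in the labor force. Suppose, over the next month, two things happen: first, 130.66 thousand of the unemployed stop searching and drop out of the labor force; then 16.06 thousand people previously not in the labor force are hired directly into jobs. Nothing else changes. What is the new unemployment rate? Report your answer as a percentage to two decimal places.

Initially, labor force = 2,468.79 + 246.08 = 2,714.87 thousand, so u = 246.08/2,714.87 = 9.06%.
After the first change, unemployed and labor force both fall by 130.66 → E = 2,468.79, U = 115.42, labor force = 2,584.21 thousand.
After the second change, employed and labor force both rise by 16.06; unemployed unchanged → E = 2,484.85, U = 115.42, labor force = 2,600.27 thousand.
New unemployment rate = 115.42 / 2,600.27 = 4.44%.

New unemployment rate ≈ 4.44%.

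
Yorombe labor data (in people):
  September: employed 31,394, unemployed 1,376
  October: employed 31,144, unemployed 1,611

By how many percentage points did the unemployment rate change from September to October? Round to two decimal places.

The unemployment rate changed by +0.72 percentage points.

September: labor force = 31,394 + 1,376 = 32,770; u = 1,376/32,770 = 4.20%.
October: labor force = 31,144 + 1,611 = 32,755; u = 1,611/32,755 = 4.92%.
Change = 4.92% − 4.20% = +0.72 pp.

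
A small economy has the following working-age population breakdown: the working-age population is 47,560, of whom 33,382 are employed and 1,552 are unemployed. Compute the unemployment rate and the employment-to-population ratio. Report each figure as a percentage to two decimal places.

Labor force = employed + unemployed = 33,382 + 1,552 = 34,934.
Unemployment rate = 1,552 / 34,934 = 4.44%.
Employment-population ratio = 33,382 / 47,560 = 70.19%.

Unemployment rate ≈ 4.44%; employment-population ratio ≈ 70.19%.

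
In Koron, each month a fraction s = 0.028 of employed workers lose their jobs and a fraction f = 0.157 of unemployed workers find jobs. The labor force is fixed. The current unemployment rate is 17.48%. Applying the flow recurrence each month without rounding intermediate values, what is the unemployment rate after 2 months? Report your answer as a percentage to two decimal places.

With a fixed labor force, u_{t+1} = u_t + s·(1−u_t) − f·u_t = u_t·(1−s−f) + s.
Here 1−s−f = 0.815 and s = 0.028.
u_1 = 0.174800 × 0.815 + 0.028 = 0.170462.
u_2 = 0.170462 × 0.815 + 0.028 = 0.166927.

Unemployment rate after two months ≈ 16.69%.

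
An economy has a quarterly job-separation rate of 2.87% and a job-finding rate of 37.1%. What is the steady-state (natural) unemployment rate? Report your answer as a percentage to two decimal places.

At steady state the flows balance: s·E = f·U, so U/(E+U) = s/(s+f).
u* = 2.87 / (2.87 + 37.1) = 2.87 / 39.97 = 7.18%.

Steady-state unemployment rate ≈ 7.18%.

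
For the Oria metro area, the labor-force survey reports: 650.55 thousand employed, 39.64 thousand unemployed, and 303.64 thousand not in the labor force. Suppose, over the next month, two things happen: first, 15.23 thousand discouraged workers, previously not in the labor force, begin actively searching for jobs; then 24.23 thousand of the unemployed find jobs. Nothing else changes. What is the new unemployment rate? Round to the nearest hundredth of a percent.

New unemployment rate ≈ 4.34%.

Initially, labor force = 650.55 + 39.64 = 690.19 thousand, so u = 39.64/690.19 = 5.74%.
After the first change, unemployed and labor force both rise by 15.23 → E = 650.55, U = 54.87, labor force = 705.42 thousand.
After the second change, unemployed falls and employed rises by 24.23; labor force unchanged → E = 674.78, U = 30.64, labor force = 705.42 thousand.
New unemployment rate = 30.64 / 705.42 = 4.34%.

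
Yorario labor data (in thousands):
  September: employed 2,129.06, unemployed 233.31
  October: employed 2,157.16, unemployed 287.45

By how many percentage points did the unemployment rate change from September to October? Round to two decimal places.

The unemployment rate changed by +1.88 percentage points.

September: labor force = 2,129.06 + 233.31 = 2,362.37; u = 233.31/2,362.37 = 9.88%.
October: labor force = 2,157.16 + 287.45 = 2,444.61; u = 287.45/2,444.61 = 11.76%.
Change = 11.76% − 9.88% = +1.88 pp.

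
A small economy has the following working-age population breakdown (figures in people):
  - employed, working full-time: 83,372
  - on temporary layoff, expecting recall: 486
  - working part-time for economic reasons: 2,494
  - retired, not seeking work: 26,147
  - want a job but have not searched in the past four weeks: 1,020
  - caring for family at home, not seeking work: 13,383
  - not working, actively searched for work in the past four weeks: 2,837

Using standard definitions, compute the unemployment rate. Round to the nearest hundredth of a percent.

Employed = 83,372 + 2,494 = 85,866 (anyone who worked, including part-time for economic reasons, counts as employed).
Unemployed = 486 + 2,837 = 3,323 (jobless and actively searching, or on temporary layoff).
Labor force = 85,866 + 3,323 = 89,189.
Unemployment rate = 3,323 / 89,189 = 3.73%.

Unemployment rate ≈ 3.73%.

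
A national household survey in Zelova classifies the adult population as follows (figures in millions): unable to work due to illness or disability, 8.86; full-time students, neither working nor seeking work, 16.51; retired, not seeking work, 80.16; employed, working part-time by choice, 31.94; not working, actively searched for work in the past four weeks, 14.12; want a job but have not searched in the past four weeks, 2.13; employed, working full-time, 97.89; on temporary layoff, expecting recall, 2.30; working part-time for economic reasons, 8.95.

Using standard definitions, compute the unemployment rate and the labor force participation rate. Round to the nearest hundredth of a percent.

Unemployment rate ≈ 10.58%; labor force participation rate ≈ 59.04%.

Employed = 31.94 + 97.89 + 8.95 = 138.78 million (anyone who worked, including part-time for economic reasons, counts as employed).
Unemployed = 14.12 + 2.30 = 16.42 million (jobless and actively searching, or on temporary layoff).
Labor force = 138.78 + 16.42 = 155.20 million.
Not in labor force = 8.86 + 16.51 + 80.16 + 2.13 = 107.66 million (those not working and not actively searching are outside the labor force — including those who want a job but have given up searching).
Civilian working-age population = 155.20 + 107.66 = 262.86 million.
Unemployment rate = 16.42 / 155.20 = 10.58%.
Labor force participation rate = 155.20 / 262.86 = 59.04%.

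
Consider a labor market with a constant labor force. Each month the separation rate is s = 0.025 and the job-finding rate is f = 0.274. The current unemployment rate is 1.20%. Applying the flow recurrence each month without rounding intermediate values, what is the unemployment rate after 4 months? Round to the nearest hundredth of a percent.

With a fixed labor force, u_{t+1} = u_t + s·(1−u_t) − f·u_t = u_t·(1−s−f) + s.
Here 1−s−f = 0.701 and s = 0.025.
u_1 = 0.012000 × 0.701 + 0.025 = 0.033412.
u_2 = 0.033412 × 0.701 + 0.025 = 0.048422.
u_3 = 0.048422 × 0.701 + 0.025 = 0.058944.
u_4 = 0.058944 × 0.701 + 0.025 = 0.066320.

Unemployment rate after four months ≈ 6.63%.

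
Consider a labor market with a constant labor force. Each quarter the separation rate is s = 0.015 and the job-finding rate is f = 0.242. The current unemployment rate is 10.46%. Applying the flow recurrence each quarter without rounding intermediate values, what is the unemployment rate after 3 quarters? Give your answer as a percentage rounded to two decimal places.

With a fixed labor force, u_{t+1} = u_t + s·(1−u_t) − f·u_t = u_t·(1−s−f) + s.
Here 1−s−f = 0.743 and s = 0.015.
u_1 = 0.104600 × 0.743 + 0.015 = 0.092718.
u_2 = 0.092718 × 0.743 + 0.015 = 0.083889.
u_3 = 0.083889 × 0.743 + 0.015 = 0.077330.

Unemployment rate after three quarters ≈ 7.73%.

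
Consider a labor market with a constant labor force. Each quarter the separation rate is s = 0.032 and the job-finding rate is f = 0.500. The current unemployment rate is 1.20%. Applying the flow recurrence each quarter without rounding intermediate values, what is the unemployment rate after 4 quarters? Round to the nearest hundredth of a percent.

Unemployment rate after four quarters ≈ 5.78%.

With a fixed labor force, u_{t+1} = u_t + s·(1−u_t) − f·u_t = u_t·(1−s−f) + s.
Here 1−s−f = 0.468 and s = 0.032.
u_1 = 0.012000 × 0.468 + 0.032 = 0.037616.
u_2 = 0.037616 × 0.468 + 0.032 = 0.049604.
u_3 = 0.049604 × 0.468 + 0.032 = 0.055215.
u_4 = 0.055215 × 0.468 + 0.032 = 0.057841.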